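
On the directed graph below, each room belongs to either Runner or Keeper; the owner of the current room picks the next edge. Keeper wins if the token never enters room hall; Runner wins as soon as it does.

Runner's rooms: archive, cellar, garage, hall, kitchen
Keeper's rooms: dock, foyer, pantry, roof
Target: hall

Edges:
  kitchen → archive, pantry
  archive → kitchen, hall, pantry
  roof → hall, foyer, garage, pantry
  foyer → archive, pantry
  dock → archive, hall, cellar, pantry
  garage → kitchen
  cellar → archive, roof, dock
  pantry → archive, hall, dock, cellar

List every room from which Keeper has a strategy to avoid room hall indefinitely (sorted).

A0 = {hall}
A1: add {archive} — archive (Runner) has archive→hall.
A2: add {cellar, kitchen} — kitchen (Runner) has kitchen→archive; cellar (Runner) has cellar→archive.
A3: add {garage} — garage (Runner) has garage→kitchen.
A4 = A3; e.g. roof (Keeper) can still go to foyer. Fixed point.
Runner's attractor = {archive, cellar, garage, hall, kitchen}; Keeper avoids the target exactly from the complement.

dock, foyer, pantry, roof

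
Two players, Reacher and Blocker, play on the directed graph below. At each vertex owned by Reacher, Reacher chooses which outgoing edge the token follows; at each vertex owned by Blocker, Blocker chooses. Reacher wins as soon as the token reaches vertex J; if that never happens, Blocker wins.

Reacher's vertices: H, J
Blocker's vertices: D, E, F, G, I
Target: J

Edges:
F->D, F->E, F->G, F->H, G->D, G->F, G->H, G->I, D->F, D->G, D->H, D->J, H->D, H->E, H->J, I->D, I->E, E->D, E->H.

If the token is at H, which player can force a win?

A0 = {J}
A1: add {H} — H (Reacher) has H→J.
A2 = A1; e.g. D (Blocker) can still go to F. Fixed point.
H ∈ A1, so Reacher can force the target.

Reacher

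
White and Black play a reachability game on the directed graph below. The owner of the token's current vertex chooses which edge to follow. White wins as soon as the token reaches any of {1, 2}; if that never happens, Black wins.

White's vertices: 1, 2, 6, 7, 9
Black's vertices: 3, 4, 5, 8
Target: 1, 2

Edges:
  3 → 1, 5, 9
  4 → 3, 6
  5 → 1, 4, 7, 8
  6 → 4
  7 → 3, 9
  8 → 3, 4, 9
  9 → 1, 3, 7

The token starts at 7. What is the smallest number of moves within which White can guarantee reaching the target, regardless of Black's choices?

A0 = {1, 2}
A1: add {9} — 9 (White) has 9→1.
A2: add {7} — 7 (White) has 7→9.
A3 = A2; e.g. 3 (Black) can still go to 5. Fixed point.
7 enters the attractor at level 2, so White can force the target in 2 moves from there.

2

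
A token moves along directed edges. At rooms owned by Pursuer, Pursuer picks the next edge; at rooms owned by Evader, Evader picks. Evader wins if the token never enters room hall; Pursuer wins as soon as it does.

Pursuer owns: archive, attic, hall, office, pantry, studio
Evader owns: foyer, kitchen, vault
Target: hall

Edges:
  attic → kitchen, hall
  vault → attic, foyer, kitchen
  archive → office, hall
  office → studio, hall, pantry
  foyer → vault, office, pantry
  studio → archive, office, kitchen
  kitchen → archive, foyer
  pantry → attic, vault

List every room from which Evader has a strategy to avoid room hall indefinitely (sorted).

A0 = {hall}
A1: add {archive, attic, office} — attic (Pursuer) has attic→hall; archive (Pursuer) has archive→hall; office (Pursuer) has office→hall.
A2: add {pantry, studio} — studio (Pursuer) has studio→archive; pantry (Pursuer) has pantry→attic.
A3 = A2; e.g. vault (Evader) can still go to foyer. Fixed point.
Pursuer's attractor = {archive, attic, hall, office, pantry, studio}; Evader avoids the target exactly from the complement.

foyer, kitchen, vault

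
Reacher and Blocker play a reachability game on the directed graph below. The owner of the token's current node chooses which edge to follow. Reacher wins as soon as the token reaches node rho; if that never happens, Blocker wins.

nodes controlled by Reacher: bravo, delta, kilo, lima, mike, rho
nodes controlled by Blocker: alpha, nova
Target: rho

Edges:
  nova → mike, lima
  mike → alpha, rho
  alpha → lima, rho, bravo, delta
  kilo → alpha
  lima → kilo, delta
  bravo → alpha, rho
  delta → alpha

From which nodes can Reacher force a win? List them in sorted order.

A0 = {rho}
A1: add {bravo, mike} — mike (Reacher) has mike→rho; bravo (Reacher) has bravo→rho.
A2 = A1; e.g. nova (Blocker) can still go to lima. Fixed point.
Reacher's winning region = {bravo, mike, rho}.

bravo, mike, rho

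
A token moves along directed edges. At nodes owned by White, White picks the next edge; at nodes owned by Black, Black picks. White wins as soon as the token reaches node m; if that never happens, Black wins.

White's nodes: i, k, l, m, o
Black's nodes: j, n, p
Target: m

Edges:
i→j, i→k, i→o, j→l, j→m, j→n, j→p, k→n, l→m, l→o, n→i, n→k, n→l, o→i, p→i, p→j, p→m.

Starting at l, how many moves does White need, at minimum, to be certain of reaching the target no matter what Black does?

A0 = {m}
A1: add {l} — l (White) has l→m.
A2 = A1; e.g. i (White) has no edge into A1. Fixed point.
l enters the attractor at level 1, so White can force the target in 1 move from there.

1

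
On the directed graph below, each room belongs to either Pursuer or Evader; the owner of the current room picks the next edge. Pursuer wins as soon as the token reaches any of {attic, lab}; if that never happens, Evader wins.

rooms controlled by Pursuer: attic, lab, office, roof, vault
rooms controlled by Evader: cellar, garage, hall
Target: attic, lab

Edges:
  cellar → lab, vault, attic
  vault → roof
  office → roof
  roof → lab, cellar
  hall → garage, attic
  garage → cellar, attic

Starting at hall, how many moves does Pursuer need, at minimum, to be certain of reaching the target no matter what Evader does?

5

A0 = {attic, lab}
A1: add {roof} — roof (Pursuer) has roof→lab.
A2: add {office, vault} — vault (Pursuer) has vault→roof; office (Pursuer) has office→roof.
A3: add {cellar} — cellar (Evader): all of {lab, vault, attic} already in.
A4: add {garage} — garage (Evader): all of {cellar, attic} already in.
A5: add {hall} — hall (Evader): all of {garage, attic} already in.
A5 = all vertices. Fixed point.
hall enters the attractor at level 5, so Pursuer can force the target in 5 moves from there.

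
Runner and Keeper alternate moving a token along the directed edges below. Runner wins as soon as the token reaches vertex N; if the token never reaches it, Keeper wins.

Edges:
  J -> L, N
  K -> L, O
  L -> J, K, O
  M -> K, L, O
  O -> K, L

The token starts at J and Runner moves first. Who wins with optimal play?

Runner

Track states (vertex, player-to-move).
A0 = {(N,Runner), (N,Keeper)}
A1: add {(J,Runner)}.
(J,Runner) ∈ A1 ⇒ Runner forces the target.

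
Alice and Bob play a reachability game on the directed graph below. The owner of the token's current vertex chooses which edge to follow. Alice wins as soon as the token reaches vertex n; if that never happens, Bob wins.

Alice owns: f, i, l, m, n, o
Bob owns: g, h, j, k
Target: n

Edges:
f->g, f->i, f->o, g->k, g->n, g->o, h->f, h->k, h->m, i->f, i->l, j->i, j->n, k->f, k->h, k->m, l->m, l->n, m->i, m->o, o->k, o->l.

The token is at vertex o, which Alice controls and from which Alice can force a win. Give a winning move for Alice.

A0 = {n}
A1: add {l} — l (Alice) has l→n.
A2: add {i, o} — i (Alice) has i→l; o (Alice) has o→l.
A3: add {f, j, m} — f (Alice) has f→i; j (Bob): all of {i, n} already in; m (Alice) has m→i.
A4 = A3; e.g. g (Bob) can still go to k. Fixed point.
From o, successor l is in the attractor (rank 1); the other successor k is not.

l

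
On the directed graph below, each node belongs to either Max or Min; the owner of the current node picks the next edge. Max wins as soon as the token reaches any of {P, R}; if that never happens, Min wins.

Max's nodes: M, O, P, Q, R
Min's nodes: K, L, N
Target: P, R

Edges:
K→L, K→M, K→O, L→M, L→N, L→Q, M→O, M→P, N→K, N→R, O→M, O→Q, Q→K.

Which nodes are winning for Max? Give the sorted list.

M, O, P, R

A0 = {P, R}
A1: add {M} — M (Max) has M→P.
A2: add {O} — O (Max) has O→M.
A3 = A2; e.g. K (Min) can still go to L. Fixed point.
Max's winning region = {M, O, P, R}.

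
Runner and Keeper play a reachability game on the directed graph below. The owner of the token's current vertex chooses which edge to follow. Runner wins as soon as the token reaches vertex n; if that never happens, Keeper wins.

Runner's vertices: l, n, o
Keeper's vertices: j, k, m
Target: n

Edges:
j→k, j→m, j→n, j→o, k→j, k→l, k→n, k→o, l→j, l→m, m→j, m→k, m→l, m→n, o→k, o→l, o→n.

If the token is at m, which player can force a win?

A0 = {n}
A1: add {o} — o (Runner) has o→n.
A2 = A1; e.g. j (Keeper) can still go to k. Fixed point.
m never enters the attractor, so Keeper can avoid the target forever.

Keeper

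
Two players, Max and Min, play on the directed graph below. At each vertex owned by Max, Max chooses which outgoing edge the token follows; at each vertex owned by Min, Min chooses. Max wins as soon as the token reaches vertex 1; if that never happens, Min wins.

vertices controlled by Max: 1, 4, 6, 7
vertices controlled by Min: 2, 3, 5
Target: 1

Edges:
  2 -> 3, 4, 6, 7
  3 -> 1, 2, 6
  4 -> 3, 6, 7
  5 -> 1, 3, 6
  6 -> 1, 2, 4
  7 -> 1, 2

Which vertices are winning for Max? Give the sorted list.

A0 = {1}
A1: add {6, 7} — 6 (Max) has 6→1; 7 (Max) has 7→1.
A2: add {4} — 4 (Max) has 4→6.
A3 = A2; e.g. 2 (Min) can still go to 3. Fixed point.
Max's winning region = {1, 4, 6, 7}.

1, 4, 6, 7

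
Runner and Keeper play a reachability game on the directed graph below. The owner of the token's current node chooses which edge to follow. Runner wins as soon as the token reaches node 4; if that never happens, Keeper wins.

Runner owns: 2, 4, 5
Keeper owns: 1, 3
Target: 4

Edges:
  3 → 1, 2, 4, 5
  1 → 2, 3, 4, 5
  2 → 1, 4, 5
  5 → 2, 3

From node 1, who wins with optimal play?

Keeper

A0 = {4}
A1: add {2} — 2 (Runner) has 2→4.
A2: add {5} — 5 (Runner) has 5→2.
A3 = A2; e.g. 1 (Keeper) can still go to 3. Fixed point.
1 never enters the attractor, so Keeper can avoid the target forever.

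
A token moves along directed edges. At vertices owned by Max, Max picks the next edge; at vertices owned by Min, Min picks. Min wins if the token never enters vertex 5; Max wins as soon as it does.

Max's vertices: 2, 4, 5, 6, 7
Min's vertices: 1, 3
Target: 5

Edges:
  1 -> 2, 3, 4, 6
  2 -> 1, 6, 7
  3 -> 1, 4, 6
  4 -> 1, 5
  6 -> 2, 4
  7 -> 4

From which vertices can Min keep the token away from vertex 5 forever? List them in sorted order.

A0 = {5}
A1: add {4} — 4 (Max) has 4→5.
A2: add {6, 7} — 6 (Max) has 6→4; 7 (Max) has 7→4.
A3: add {2} — 2 (Max) has 2→6.
A4 = A3; e.g. 1 (Min) can still go to 3. Fixed point.
Max's attractor = {2, 4, 5, 6, 7}; Min avoids the target exactly from the complement.

1, 3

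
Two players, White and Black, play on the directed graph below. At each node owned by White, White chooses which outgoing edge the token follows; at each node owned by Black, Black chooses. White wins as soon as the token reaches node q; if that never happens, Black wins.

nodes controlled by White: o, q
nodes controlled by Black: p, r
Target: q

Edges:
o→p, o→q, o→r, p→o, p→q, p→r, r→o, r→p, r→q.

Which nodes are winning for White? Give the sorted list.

A0 = {q}
A1: add {o} — o (White) has o→q.
A2 = A1; e.g. p (Black) can still go to r. Fixed point.
White's winning region = {o, q}.

o, q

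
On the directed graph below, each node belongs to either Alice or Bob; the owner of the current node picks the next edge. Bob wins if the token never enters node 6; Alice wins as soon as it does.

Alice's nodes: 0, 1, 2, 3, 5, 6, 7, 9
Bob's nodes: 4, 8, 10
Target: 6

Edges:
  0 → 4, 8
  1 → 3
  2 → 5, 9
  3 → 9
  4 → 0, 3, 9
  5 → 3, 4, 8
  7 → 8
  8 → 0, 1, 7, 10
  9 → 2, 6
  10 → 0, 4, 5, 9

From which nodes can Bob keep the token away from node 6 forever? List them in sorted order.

0, 4, 7, 8, 10

A0 = {6}
A1: add {9} — 9 (Alice) has 9→6.
A2: add {2, 3} — 2 (Alice) has 2→9; 3 (Alice) has 3→9.
A3: add {1, 5} — 1 (Alice) has 1→3; 5 (Alice) has 5→3.
A4 = A3; e.g. 0 (Alice) has no edge into A3. Fixed point.
Alice's attractor = {1, 2, 3, 5, 6, 9}; Bob avoids the target exactly from the complement.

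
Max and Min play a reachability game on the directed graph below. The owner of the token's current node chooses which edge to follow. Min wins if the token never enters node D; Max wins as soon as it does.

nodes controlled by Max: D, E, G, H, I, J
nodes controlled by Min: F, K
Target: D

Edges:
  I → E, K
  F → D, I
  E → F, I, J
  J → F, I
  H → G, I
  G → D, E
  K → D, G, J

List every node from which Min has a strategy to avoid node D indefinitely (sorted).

E, F, I, J, K

A0 = {D}
A1: add {G} — G (Max) has G→D.
A2: add {H} — H (Max) has H→G.
A3 = A2; e.g. E (Max) has no edge into A2. Fixed point.
Max's attractor = {D, G, H}; Min avoids the target exactly from the complement.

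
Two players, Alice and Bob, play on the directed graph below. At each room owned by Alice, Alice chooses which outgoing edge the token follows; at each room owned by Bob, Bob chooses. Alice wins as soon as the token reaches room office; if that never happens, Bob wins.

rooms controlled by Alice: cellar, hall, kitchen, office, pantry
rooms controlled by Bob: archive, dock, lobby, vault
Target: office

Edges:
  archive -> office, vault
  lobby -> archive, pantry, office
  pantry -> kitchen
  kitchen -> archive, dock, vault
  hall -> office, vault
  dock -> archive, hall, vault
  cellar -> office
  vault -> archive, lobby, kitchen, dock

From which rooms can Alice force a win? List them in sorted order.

cellar, hall, office

A0 = {office}
A1: add {cellar, hall} — hall (Alice) has hall→office; cellar (Alice) has cellar→office.
A2 = A1; e.g. archive (Bob) can still go to vault. Fixed point.
Alice's winning region = {cellar, hall, office}.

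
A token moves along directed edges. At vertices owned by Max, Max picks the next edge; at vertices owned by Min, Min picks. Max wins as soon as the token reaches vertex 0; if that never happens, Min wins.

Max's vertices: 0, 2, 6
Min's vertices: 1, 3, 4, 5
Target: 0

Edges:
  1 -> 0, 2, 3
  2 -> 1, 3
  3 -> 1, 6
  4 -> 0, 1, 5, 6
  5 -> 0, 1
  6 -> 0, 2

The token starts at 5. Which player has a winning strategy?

Min

A0 = {0}
A1: add {6} — 6 (Max) has 6→0.
A2 = A1; e.g. 1 (Min) can still go to 2. Fixed point.
5 never enters the attractor, so Min can avoid the target forever.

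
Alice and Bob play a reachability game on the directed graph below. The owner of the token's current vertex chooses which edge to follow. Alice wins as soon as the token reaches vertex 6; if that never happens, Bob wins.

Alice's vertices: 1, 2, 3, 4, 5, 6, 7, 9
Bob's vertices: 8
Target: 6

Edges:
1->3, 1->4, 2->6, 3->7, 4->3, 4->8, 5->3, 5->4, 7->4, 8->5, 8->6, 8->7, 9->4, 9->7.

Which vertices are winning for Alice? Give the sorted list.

2, 6

A0 = {6}
A1: add {2} — 2 (Alice) has 2→6.
A2 = A1; e.g. 1 (Alice) has no edge into A1. Fixed point.
Alice's winning region = {2, 6}.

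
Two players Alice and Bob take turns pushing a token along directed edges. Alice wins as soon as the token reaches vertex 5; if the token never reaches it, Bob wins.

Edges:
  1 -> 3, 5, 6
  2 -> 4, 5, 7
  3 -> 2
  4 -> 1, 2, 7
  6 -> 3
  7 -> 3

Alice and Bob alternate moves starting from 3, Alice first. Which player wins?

Track states (vertex, player-to-move).
A0 = {(5,Alice), (5,Bob)}
A1: add {(1,Alice), (2,Alice)}.
A2: add {(3,Bob)}.
A3: add {(6,Alice), (7,Alice)}.
A4: add {(4,Bob)}.
A5 = A4; e.g. (1,Bob) stays out. (3,Alice) never enters ⇒ Bob avoids the target.

Bob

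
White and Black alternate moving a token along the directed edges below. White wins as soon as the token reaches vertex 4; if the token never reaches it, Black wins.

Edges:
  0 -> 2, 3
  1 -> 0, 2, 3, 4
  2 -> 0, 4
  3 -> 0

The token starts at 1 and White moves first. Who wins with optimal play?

Track states (vertex, player-to-move).
A0 = {(4,White), (4,Black)}
A1: add {(1,White), (2,White)}.
(1,White) ∈ A1 ⇒ White forces the target.

White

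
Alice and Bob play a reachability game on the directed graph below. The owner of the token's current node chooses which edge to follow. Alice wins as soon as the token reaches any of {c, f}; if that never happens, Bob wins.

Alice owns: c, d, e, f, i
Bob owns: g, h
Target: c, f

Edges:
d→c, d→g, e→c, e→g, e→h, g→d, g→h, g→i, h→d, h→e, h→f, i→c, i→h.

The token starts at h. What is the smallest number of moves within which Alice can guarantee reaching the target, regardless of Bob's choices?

A0 = {c, f}
A1: add {d, e, i} — d (Alice) has d→c; e (Alice) has e→c; i (Alice) has i→c.
A2: add {h} — h (Bob): all of {d, e, f} already in.
h enters the attractor at level 2, so Alice can force the target in 2 moves from there.

2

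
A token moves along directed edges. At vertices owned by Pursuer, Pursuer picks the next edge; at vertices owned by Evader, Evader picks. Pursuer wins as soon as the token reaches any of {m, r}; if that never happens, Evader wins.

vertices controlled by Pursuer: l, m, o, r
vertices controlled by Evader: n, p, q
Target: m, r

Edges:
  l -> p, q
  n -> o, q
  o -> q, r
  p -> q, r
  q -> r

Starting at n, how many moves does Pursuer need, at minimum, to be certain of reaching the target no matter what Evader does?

2

A0 = {m, r}
A1: add {o, q} — o (Pursuer) has o→r; q (Evader): all of {r} already in.
A2: add {l, n, p} — l (Pursuer) has l→q; n (Evader): all of {o, q} already in; p (Evader): all of {q, r} already in.
A2 = all vertices. Fixed point.
n enters the attractor at level 2, so Pursuer can force the target in 2 moves from there.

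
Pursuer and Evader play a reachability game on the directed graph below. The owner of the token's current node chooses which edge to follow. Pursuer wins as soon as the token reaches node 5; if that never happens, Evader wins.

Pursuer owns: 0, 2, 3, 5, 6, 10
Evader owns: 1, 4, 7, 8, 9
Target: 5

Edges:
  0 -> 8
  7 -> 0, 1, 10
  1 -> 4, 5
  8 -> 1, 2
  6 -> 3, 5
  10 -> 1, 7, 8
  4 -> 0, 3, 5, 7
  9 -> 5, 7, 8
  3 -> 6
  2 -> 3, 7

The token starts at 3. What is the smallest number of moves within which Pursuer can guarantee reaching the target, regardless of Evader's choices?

2

A0 = {5}
A1: add {6} — 6 (Pursuer) has 6→5.
A2: add {3} — 3 (Pursuer) has 3→6.
3 enters the attractor at level 2, so Pursuer can force the target in 2 moves from there.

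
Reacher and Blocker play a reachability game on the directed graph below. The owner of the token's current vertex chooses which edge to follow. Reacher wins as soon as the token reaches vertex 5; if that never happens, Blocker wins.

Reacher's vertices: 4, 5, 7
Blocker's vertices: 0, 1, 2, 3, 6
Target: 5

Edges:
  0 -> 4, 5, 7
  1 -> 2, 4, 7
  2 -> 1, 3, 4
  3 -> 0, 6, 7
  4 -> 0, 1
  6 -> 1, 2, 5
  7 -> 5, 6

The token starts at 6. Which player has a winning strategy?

Blocker

A0 = {5}
A1: add {7} — 7 (Reacher) has 7→5.
A2 = A1; e.g. 0 (Blocker) can still go to 4. Fixed point.
6 never enters the attractor, so Blocker can avoid the target forever.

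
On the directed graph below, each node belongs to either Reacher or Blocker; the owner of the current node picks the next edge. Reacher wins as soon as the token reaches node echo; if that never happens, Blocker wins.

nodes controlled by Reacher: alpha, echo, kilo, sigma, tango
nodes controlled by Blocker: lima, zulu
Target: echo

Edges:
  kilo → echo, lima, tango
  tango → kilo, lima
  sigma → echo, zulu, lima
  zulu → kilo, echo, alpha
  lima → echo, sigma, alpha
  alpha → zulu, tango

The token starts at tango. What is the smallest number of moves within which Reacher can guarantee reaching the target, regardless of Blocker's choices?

2

A0 = {echo}
A1: add {kilo, sigma} — kilo (Reacher) has kilo→echo; sigma (Reacher) has sigma→echo.
A2: add {tango} — tango (Reacher) has tango→kilo.
tango enters the attractor at level 2, so Reacher can force the target in 2 moves from there.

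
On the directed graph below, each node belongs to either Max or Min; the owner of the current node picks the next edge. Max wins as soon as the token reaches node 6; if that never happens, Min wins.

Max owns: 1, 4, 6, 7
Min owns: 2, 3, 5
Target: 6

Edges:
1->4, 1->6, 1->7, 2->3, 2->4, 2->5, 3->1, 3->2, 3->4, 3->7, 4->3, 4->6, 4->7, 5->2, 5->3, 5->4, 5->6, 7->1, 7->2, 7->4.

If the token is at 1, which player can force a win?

A0 = {6}
A1: add {1, 4} — 1 (Max) has 1→6; 4 (Max) has 4→6.
1 ∈ A1, so Max can force the target.

Max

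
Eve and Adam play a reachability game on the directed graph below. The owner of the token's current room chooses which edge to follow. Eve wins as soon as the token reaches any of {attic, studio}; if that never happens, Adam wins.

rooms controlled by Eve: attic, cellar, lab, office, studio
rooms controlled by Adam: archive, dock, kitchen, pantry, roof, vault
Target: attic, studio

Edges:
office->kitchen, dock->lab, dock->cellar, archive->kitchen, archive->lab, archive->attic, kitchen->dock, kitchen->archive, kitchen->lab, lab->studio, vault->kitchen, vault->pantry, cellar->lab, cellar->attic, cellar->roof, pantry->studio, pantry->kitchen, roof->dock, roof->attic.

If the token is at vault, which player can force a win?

A0 = {attic, studio}
A1: add {cellar, lab} — lab (Eve) has lab→studio; cellar (Eve) has cellar→attic.
A2: add {dock} — dock (Adam): all of {lab, cellar} already in.
A3: add {roof} — roof (Adam): all of {dock, attic} already in.
A4 = A3; e.g. office (Eve) has no edge into A3. Fixed point.
vault never enters the attractor, so Adam can avoid the target forever.

Adam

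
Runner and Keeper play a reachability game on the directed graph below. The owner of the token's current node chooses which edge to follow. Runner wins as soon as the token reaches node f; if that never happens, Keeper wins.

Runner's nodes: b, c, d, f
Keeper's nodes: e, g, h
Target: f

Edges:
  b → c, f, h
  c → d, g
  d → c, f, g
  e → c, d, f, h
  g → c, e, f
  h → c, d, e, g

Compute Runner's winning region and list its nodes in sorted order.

b, c, d, f

A0 = {f}
A1: add {b, d} — b (Runner) has b→f; d (Runner) has d→f.
A2: add {c} — c (Runner) has c→d.
A3 = A2; e.g. e (Keeper) can still go to h. Fixed point.
Runner's winning region = {b, c, d, f}.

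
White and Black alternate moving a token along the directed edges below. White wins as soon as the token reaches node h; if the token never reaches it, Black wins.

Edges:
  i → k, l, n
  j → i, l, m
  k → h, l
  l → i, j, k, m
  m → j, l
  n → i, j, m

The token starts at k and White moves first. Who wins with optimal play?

White

Track states (vertex, player-to-move).
A0 = {(h,White), (h,Black)}
A1: add {(k,White)}.
(k,White) ∈ A1 ⇒ White forces the target.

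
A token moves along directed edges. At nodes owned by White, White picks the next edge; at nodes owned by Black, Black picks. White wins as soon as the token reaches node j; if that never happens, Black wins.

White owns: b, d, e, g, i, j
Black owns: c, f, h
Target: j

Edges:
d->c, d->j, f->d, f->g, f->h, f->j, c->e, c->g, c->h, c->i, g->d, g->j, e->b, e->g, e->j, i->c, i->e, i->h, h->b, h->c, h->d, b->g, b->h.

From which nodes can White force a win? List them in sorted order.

A0 = {j}
A1: add {d, e, g} — d (White) has d→j; e (White) has e→j; g (White) has g→j.
A2: add {b, i} — b (White) has b→g; i (White) has i→e.
A3 = A2; e.g. c (Black) can still go to h. Fixed point.
White's winning region = {b, d, e, g, i, j}.

b, d, e, g, i, j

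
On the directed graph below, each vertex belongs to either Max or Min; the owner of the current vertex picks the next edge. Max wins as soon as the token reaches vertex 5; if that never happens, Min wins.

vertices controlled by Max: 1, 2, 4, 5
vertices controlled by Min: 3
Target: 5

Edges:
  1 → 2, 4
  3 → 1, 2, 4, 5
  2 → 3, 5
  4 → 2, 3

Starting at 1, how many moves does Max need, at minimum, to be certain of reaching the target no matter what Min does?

A0 = {5}
A1: add {2} — 2 (Max) has 2→5.
A2: add {1, 4} — 1 (Max) has 1→2; 4 (Max) has 4→2.
1 enters the attractor at level 2, so Max can force the target in 2 moves from there.

2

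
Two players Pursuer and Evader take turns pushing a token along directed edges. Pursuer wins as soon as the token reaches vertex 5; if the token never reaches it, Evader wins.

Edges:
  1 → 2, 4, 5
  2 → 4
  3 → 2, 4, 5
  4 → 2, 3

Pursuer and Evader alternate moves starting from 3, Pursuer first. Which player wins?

Pursuer

Track states (vertex, player-to-move).
A0 = {(5,Pursuer), (5,Evader)}
A1: add {(1,Pursuer), (3,Pursuer)}.
(3,Pursuer) ∈ A1 ⇒ Pursuer forces the target.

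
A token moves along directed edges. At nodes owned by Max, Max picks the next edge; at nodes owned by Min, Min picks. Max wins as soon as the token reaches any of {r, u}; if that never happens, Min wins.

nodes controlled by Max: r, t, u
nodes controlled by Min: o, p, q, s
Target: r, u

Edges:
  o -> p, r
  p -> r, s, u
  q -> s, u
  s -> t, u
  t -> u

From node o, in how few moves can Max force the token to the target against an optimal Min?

4

A0 = {r, u}
A1: add {t} — t (Max) has t→u.
A2: add {s} — s (Min): all of {t, u} already in.
A3: add {p, q} — p (Min): all of {r, s, u} already in; q (Min): all of {s, u} already in.
A4: add {o} — o (Min): all of {p, r} already in.
A4 = all vertices. Fixed point.
o enters the attractor at level 4, so Max can force the target in 4 moves from there.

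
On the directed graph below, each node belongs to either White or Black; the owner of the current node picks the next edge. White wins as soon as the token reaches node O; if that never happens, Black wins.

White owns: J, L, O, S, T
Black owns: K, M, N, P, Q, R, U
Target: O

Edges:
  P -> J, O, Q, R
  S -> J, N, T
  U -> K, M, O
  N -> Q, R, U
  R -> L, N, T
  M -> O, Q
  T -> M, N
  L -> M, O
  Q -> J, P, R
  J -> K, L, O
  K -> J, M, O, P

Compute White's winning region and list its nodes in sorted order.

A0 = {O}
A1: add {J, L} — J (White) has J→O; L (White) has L→O.
A2: add {S} — S (White) has S→J.
A3 = A2; e.g. K (Black) can still go to M. Fixed point.
White's winning region = {J, L, O, S}.

J, L, O, S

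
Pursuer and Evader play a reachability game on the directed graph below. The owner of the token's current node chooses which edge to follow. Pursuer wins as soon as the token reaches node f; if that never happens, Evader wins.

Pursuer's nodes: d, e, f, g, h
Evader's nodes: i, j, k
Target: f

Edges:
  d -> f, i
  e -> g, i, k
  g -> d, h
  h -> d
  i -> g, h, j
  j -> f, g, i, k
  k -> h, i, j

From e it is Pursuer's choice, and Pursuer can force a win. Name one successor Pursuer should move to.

A0 = {f}
A1: add {d} — d (Pursuer) has d→f.
A2: add {g, h} — g (Pursuer) has g→d; h (Pursuer) has h→d.
A3: add {e} — e (Pursuer) has e→g.
A4 = A3; e.g. i (Evader) can still go to j. Fixed point.
From e, successor g is in the attractor (rank 2); the other successors i, k are not.

g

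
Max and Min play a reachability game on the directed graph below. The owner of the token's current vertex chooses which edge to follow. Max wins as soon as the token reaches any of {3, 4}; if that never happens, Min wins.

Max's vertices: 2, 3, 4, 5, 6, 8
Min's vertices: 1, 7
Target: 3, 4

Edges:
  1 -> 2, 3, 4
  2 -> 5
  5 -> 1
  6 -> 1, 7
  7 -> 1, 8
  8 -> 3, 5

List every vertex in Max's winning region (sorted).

3, 4, 8

A0 = {3, 4}
A1: add {8} — 8 (Max) has 8→3.
A2 = A1; e.g. 1 (Min) can still go to 2. Fixed point.
Max's winning region = {3, 4, 8}.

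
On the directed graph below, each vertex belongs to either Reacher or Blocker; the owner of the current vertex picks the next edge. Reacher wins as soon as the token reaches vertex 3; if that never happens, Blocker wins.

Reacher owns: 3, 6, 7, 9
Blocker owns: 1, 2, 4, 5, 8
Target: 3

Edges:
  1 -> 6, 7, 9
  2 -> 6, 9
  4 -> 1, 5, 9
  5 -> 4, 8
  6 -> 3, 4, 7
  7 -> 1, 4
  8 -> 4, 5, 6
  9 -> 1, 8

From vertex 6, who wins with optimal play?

A0 = {3}
A1: add {6} — 6 (Reacher) has 6→3.
A2 = A1; e.g. 1 (Blocker) can still go to 7. Fixed point.
6 ∈ A1, so Reacher can force the target.

Reacher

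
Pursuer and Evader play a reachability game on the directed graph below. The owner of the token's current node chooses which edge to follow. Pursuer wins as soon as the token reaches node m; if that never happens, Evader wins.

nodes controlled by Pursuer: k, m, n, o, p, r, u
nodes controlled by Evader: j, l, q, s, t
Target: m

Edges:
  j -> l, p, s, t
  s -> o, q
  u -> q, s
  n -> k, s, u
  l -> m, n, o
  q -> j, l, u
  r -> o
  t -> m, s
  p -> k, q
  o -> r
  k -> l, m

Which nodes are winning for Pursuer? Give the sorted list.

k, m, n, p

A0 = {m}
A1: add {k} — k (Pursuer) has k→m.
A2: add {n, p} — n (Pursuer) has n→k; p (Pursuer) has p→k.
A3 = A2; e.g. j (Evader) can still go to l. Fixed point.
Pursuer's winning region = {k, m, n, p}.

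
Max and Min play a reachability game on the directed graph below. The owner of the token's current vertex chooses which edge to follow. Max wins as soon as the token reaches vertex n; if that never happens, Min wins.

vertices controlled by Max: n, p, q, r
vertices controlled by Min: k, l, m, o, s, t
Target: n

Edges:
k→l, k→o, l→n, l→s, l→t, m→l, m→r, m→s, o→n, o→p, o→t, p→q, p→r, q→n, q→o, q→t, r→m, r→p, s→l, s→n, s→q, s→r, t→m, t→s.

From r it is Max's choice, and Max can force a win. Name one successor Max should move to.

A0 = {n}
A1: add {q} — q (Max) has q→n.
A2: add {p} — p (Max) has p→q.
A3: add {r} — r (Max) has r→p.
A4 = A3; e.g. k (Min) can still go to l. Fixed point.
From r, successor p is in the attractor (rank 2); the other successor m is not.

p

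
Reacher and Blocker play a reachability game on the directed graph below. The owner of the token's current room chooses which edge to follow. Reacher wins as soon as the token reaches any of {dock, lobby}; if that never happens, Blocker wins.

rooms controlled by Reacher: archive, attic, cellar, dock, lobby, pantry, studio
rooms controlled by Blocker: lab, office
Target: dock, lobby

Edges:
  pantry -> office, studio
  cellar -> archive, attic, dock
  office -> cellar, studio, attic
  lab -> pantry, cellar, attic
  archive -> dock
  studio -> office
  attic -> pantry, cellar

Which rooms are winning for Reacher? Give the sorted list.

A0 = {dock, lobby}
A1: add {archive, cellar} — cellar (Reacher) has cellar→dock; archive (Reacher) has archive→dock.
A2: add {attic} — attic (Reacher) has attic→cellar.
A3 = A2; e.g. pantry (Reacher) has no edge into A2. Fixed point.
Reacher's winning region = {archive, attic, cellar, dock, lobby}.

archive, attic, cellar, dock, lobby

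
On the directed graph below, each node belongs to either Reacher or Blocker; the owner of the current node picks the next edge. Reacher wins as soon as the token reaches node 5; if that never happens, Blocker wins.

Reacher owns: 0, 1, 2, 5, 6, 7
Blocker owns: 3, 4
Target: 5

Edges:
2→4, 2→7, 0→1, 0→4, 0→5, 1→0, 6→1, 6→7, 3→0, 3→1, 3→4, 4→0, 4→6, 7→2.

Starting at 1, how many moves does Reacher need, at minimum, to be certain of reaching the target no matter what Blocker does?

2

A0 = {5}
A1: add {0} — 0 (Reacher) has 0→5.
A2: add {1} — 1 (Reacher) has 1→0.
1 enters the attractor at level 2, so Reacher can force the target in 2 moves from there.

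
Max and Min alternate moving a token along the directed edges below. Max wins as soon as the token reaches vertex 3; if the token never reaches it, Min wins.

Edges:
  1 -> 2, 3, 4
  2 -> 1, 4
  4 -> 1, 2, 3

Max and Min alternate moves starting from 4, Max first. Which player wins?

Max

Track states (vertex, player-to-move).
A0 = {(3,Max), (3,Min)}
A1: add {(1,Max), (4,Max)}.
(4,Max) ∈ A1 ⇒ Max forces the target.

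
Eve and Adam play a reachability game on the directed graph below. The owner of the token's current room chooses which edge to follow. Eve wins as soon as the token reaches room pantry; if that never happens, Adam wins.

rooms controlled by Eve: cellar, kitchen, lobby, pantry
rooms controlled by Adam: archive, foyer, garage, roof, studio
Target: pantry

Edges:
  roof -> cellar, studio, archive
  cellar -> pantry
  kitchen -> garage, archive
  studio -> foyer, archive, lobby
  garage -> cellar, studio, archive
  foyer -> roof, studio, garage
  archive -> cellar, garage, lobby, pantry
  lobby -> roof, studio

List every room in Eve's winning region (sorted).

A0 = {pantry}
A1: add {cellar} — cellar (Eve) has cellar→pantry.
A2 = A1; e.g. roof (Adam) can still go to studio. Fixed point.
Eve's winning region = {cellar, pantry}.

cellar, pantry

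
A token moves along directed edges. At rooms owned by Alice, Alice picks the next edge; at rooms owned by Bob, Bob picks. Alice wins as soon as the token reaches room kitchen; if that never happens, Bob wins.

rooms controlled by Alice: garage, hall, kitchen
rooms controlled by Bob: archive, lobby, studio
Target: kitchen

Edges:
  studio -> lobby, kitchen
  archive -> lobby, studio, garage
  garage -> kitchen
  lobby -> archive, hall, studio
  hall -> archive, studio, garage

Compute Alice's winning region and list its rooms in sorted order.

garage, hall, kitchen

A0 = {kitchen}
A1: add {garage} — garage (Alice) has garage→kitchen.
A2: add {hall} — hall (Alice) has hall→garage.
A3 = A2; e.g. archive (Bob) can still go to lobby. Fixed point.
Alice's winning region = {garage, hall, kitchen}.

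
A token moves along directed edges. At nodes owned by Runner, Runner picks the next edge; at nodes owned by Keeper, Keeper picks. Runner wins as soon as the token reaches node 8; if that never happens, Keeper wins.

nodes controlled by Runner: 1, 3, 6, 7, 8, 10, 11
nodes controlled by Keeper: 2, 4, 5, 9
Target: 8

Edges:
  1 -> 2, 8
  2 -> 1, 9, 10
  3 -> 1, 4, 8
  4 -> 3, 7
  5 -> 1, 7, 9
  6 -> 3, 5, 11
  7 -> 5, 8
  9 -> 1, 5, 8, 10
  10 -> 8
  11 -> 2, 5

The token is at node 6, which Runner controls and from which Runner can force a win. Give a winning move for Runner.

A0 = {8}
A1: add {1, 3, 7, 10} — 1 (Runner) has 1→8; 3 (Runner) has 3→8; 7 (Runner) has 7→8; 10 (Runner) has 10→8.
A2: add {4, 6} — 4 (Keeper): all of {3, 7} already in; 6 (Runner) has 6→3.
A3 = A2; e.g. 2 (Keeper) can still go to 9. Fixed point.
From 6, successor 3 is in the attractor (rank 1); the other successors 5, 11 are not.

3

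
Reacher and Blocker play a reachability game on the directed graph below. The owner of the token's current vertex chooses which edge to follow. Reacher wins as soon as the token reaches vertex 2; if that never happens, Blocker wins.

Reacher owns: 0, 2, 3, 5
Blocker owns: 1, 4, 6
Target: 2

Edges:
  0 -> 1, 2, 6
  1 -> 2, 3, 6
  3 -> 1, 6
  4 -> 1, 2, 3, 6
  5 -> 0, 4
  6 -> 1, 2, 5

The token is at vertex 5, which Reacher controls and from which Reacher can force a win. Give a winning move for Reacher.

0

A0 = {2}
A1: add {0} — 0 (Reacher) has 0→2.
A2: add {5} — 5 (Reacher) has 5→0.
A3 = A2; e.g. 1 (Blocker) can still go to 3. Fixed point.
From 5, successor 0 is in the attractor (rank 1); the other successor 4 is not.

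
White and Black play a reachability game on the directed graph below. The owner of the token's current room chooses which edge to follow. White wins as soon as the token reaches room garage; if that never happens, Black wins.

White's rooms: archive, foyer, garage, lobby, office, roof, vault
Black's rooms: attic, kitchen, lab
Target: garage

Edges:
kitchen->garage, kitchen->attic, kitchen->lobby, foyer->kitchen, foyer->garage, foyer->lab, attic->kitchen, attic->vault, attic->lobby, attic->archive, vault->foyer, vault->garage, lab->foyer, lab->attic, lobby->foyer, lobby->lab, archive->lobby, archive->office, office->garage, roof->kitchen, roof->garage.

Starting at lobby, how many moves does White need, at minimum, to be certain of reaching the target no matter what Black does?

A0 = {garage}
A1: add {foyer, office, roof, vault} — foyer (White) has foyer→garage; vault (White) has vault→garage; office (White) has office→garage; roof (White) has roof→garage.
A2: add {archive, lobby} — lobby (White) has lobby→foyer; archive (White) has archive→office.
A3 = A2; e.g. kitchen (Black) can still go to attic. Fixed point.
lobby enters the attractor at level 2, so White can force the target in 2 moves from there.

2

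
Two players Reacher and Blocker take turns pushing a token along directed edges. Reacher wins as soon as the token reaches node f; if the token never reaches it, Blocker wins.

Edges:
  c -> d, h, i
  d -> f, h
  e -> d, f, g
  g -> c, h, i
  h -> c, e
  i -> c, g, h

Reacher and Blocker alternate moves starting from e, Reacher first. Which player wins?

Reacher

Track states (vertex, player-to-move).
A0 = {(f,Reacher), (f,Blocker)}
A1: add {(d,Reacher), (e,Reacher)}.
(e,Reacher) ∈ A1 ⇒ Reacher forces the target.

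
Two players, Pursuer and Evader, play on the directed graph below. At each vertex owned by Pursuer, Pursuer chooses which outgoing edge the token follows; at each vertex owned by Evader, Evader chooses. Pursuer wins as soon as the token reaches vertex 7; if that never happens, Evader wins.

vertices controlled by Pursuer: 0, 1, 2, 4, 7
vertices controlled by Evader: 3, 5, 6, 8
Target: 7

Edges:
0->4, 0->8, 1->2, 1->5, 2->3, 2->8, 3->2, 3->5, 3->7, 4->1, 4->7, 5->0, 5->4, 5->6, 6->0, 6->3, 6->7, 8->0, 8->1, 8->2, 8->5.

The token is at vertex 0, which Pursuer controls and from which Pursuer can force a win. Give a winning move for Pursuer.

A0 = {7}
A1: add {4} — 4 (Pursuer) has 4→7.
A2: add {0} — 0 (Pursuer) has 0→4.
A3 = A2; e.g. 1 (Pursuer) has no edge into A2. Fixed point.
From 0, successor 4 is in the attractor (rank 1); the other successor 8 is not.

4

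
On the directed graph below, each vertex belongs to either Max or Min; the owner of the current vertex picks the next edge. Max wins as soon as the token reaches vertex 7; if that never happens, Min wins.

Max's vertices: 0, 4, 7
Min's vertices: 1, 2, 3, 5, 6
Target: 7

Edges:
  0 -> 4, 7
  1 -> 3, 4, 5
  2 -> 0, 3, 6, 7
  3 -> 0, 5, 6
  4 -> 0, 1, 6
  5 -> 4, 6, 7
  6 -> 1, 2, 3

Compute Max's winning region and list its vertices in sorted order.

0, 4, 7

A0 = {7}
A1: add {0} — 0 (Max) has 0→7.
A2: add {4} — 4 (Max) has 4→0.
A3 = A2; e.g. 1 (Min) can still go to 3. Fixed point.
Max's winning region = {0, 4, 7}.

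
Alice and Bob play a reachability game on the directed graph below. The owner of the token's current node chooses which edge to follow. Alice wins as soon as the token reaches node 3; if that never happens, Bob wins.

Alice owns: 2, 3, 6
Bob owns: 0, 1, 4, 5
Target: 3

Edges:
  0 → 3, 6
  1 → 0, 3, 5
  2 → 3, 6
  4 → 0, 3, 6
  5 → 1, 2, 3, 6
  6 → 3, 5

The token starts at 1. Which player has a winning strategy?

Bob

A0 = {3}
A1: add {2, 6} — 2 (Alice) has 2→3; 6 (Alice) has 6→3.
A2: add {0} — 0 (Bob): all of {3, 6} already in.
A3: add {4} — 4 (Bob): all of {0, 3, 6} already in.
A4 = A3; e.g. 1 (Bob) can still go to 5. Fixed point.
1 never enters the attractor, so Bob can avoid the target forever.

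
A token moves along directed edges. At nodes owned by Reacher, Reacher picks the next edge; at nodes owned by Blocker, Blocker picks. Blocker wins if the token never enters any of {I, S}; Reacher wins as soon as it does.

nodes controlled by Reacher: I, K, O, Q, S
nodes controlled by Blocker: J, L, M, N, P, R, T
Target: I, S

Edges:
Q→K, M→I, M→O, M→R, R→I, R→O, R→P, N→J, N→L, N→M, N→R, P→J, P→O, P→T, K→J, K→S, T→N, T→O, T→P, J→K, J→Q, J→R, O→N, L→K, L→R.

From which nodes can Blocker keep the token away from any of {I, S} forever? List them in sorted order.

A0 = {I, S}
A1: add {K} — K (Reacher) has K→S.
A2: add {Q} — Q (Reacher) has Q→K.
A3 = A2; e.g. J (Blocker) can still go to R. Fixed point.
Reacher's attractor = {I, K, Q, S}; Blocker avoids the target exactly from the complement.

J, L, M, N, O, P, R, T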